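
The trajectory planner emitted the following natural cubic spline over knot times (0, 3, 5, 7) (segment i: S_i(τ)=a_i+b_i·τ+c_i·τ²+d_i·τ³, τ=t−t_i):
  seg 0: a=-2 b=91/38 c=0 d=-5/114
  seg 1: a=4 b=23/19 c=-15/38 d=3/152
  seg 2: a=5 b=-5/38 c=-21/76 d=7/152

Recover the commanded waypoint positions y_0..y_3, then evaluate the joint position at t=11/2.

y_0=-2 y_1=4 y_2=5 y_3=4
S(11/2) = 5923/1216

y_0 = S_0(0) = a_0 = -2
y_1 = S_1(0) = a_1 = 4
y_2 = S_2(0) = a_2 = 5
y_3 = S_2(2) = 4
t_q=11/2 is in segment 2 (τ=1/2); S_2(τ)=5923/1216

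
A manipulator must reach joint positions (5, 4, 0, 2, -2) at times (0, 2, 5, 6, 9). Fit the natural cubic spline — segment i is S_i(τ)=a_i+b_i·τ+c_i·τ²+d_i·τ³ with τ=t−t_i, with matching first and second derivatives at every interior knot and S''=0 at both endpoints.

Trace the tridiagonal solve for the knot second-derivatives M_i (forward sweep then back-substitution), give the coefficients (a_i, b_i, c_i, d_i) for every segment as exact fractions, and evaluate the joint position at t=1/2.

  seg 0: a=5 b=1/93 c=0 d=-95/744
  seg 1: a=4 b=-283/186 c=-95/124 d=925/3348
  seg 2: a=0 b=499/372 c=160/93 d=-395/372
  seg 3: a=2 b=99/62 c=-545/372 d=545/3348
S(1/2) = 9899/1984

Δ: Δ0=-1/2, Δ1=-4/3, Δ2=2, Δ3=-4/3
row 1: diag=10, rhs=-5; c'=3/10, d'=-1/2
row 2: denom=8−3·3/10=71/10; d'=(20−3·-1/2)/(71/10)=215/71
row 3: denom=8−1·10/71=558/71; d'=(-20−1·215/71)/(558/71)=-545/186
back: M3=-545/186
back: M2=215/71−10/71·-545/186=320/93
back: M1=-1/2−3/10·320/93=-95/62
M: M0=0, M1=-95/62, M2=320/93, M3=-545/186, M4=0
seg 0: a=5, c=M0/2=0, d=(M1−M0)/(6·2)=-95/744, b=Δ0−h0·(2M0+M1)/6=1/93
seg 1: a=4, c=M1/2=-95/124, d=(M2−M1)/(6·3)=925/3348, b=Δ1−h1·(2M1+M2)/6=-283/186
seg 2: a=0, c=M2/2=160/93, d=(M3−M2)/(6·1)=-395/372, b=Δ2−h2·(2M2+M3)/6=499/372
seg 3: a=2, c=M3/2=-545/372, d=(M4−M3)/(6·3)=545/3348, b=Δ3−h3·(2M3+M4)/6=99/62
t_q=1/2 → seg 0, τ=1/2; S=5+1/93·τ+0·τ²+-95/744·τ³=9899/1984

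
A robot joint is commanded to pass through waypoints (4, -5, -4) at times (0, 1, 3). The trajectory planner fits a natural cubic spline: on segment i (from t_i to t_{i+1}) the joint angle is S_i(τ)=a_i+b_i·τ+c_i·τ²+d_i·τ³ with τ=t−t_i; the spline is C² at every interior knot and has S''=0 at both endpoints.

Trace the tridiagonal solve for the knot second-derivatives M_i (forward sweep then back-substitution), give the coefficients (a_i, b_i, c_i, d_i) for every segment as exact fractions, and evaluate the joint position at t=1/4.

  seg 0: a=4 b=-127/12 c=0 d=19/12
  seg 1: a=-5 b=-35/6 c=19/4 d=-19/24
S(1/4) = 353/256

Δ: Δ0=-9, Δ1=1/2
row 1: diag=6, rhs=57; c'=1/3, d'=19/2
back: M1=19/2
M: M0=0, M1=19/2, M2=0
seg 0: a=4, c=M0/2=0, d=(M1−M0)/(6·1)=19/12, b=Δ0−h0·(2M0+M1)/6=-127/12
seg 1: a=-5, c=M1/2=19/4, d=(M2−M1)/(6·2)=-19/24, b=Δ1−h1·(2M1+M2)/6=-35/6
t_q=1/4 → seg 0, τ=1/4; S=4+-127/12·τ+0·τ²+19/12·τ³=353/256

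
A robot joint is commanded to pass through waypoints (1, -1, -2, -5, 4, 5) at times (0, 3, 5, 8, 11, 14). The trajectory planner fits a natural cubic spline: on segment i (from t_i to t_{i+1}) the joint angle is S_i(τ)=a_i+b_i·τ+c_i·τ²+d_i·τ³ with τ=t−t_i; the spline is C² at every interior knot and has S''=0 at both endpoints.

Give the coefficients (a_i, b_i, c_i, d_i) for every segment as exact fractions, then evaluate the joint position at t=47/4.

Δ: Δ0=-2/3, Δ1=-1/2, Δ2=-1, Δ3=3, Δ4=1/3
row 1: diag=10, rhs=1; c'=1/5, d'=1/10
row 2: denom=10−2·1/5=48/5; d'=(-3−2·1/10)/(48/5)=-1/3
row 3: denom=12−3·5/16=177/16; d'=(24−3·-1/3)/(177/16)=400/177
row 4: denom=12−3·16/59=660/59; d'=(-16−3·400/177)/(660/59)=-112/55
back: M4=-112/55
back: M3=400/177−16/59·-112/55=464/165
back: M2=-1/3−5/16·464/165=-40/33
back: M1=1/10−1/5·-40/33=113/330
M: M0=0, M1=113/330, M2=-40/33, M3=464/165, M4=-112/55, M5=0
seg 0: a=1, c=M0/2=0, d=(M1−M0)/(6·3)=113/5940, b=Δ0−h0·(2M0+M1)/6=-553/660
seg 1: a=-1, c=M1/2=113/660, d=(M2−M1)/(6·2)=-57/440, b=Δ1−h1·(2M1+M2)/6=-107/330
seg 2: a=-2, c=M2/2=-20/33, d=(M3−M2)/(6·3)=332/1485, b=Δ2−h2·(2M2+M3)/6=-197/165
seg 3: a=-5, c=M3/2=232/165, d=(M4−M3)/(6·3)=-80/297, b=Δ3−h3·(2M3+M4)/6=199/165
seg 4: a=4, c=M4/2=-56/55, d=(M5−M4)/(6·3)=56/495, b=Δ4−h4·(2M4+M5)/6=391/165
t_q=47/4 → seg 4, τ=3/4; S=4+391/165·τ+-56/55·τ²+56/495·τ³=2311/440

  seg 0: a=1 b=-553/660 c=0 d=113/5940
  seg 1: a=-1 b=-107/330 c=113/660 d=-57/440
  seg 2: a=-2 b=-197/165 c=-20/33 d=332/1485
  seg 3: a=-5 b=199/165 c=232/165 d=-80/297
  seg 4: a=4 b=391/165 c=-56/55 d=56/495
S(47/4) = 2311/440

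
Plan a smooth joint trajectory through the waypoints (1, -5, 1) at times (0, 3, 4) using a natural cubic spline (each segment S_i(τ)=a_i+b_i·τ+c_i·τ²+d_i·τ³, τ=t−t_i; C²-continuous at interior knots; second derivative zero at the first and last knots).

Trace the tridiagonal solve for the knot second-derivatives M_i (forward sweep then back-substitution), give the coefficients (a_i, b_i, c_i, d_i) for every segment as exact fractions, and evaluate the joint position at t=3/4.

Δ: Δ0=-2, Δ1=6
row 1: diag=8, rhs=48; c'=1/8, d'=6
back: M1=6
M: M0=0, M1=6, M2=0
seg 0: a=1, c=M0/2=0, d=(M1−M0)/(6·3)=1/3, b=Δ0−h0·(2M0+M1)/6=-5
seg 1: a=-5, c=M1/2=3, d=(M2−M1)/(6·1)=-1, b=Δ1−h1·(2M1+M2)/6=4
t_q=3/4 → seg 0, τ=3/4; S=1+-5·τ+0·τ²+1/3·τ³=-167/64

  seg 0: a=1 b=-5 c=0 d=1/3
  seg 1: a=-5 b=4 c=3 d=-1
S(3/4) = -167/64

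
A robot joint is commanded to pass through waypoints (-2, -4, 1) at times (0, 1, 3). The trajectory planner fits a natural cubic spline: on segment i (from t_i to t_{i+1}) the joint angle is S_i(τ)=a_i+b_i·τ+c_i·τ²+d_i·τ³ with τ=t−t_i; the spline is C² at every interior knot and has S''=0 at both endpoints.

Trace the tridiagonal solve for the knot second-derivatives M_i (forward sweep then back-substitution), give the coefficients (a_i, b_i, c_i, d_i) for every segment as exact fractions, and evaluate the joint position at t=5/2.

  seg 0: a=-2 b=-11/4 c=0 d=3/4
  seg 1: a=-4 b=-1/2 c=9/4 d=-3/8
S(5/2) = -61/64

Δ: Δ0=-2, Δ1=5/2
row 1: diag=6, rhs=27; c'=1/3, d'=9/2
back: M1=9/2
M: M0=0, M1=9/2, M2=0
seg 0: a=-2, c=M0/2=0, d=(M1−M0)/(6·1)=3/4, b=Δ0−h0·(2M0+M1)/6=-11/4
seg 1: a=-4, c=M1/2=9/4, d=(M2−M1)/(6·2)=-3/8, b=Δ1−h1·(2M1+M2)/6=-1/2
t_q=5/2 → seg 1, τ=3/2; S=-4+-1/2·τ+9/4·τ²+-3/8·τ³=-61/64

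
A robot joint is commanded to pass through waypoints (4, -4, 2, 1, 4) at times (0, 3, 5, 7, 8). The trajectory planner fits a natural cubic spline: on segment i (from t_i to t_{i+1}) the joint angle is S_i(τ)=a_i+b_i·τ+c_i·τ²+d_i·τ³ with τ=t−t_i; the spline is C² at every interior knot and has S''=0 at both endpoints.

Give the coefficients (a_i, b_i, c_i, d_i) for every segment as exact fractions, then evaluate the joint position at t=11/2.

  seg 0: a=4 b=-1519/312 c=0 d=229/936
  seg 1: a=-4 b=271/156 c=229/104 d=-245/312
  seg 2: a=2 b=175/156 c=-261/104 d=265/312
  seg 3: a=1 b=199/156 c=269/104 d=-269/312
S(11/2) = 1697/832

Δ: Δ0=-8/3, Δ1=3, Δ2=-1/2, Δ3=3
row 1: diag=10, rhs=34; c'=1/5, d'=17/5
row 2: denom=8−2·1/5=38/5; d'=(-21−2·17/5)/(38/5)=-139/38
row 3: denom=6−2·5/19=104/19; d'=(21−2·-139/38)/(104/19)=269/52
back: M3=269/52
back: M2=-139/38−5/19·269/52=-261/52
back: M1=17/5−1/5·-261/52=229/52
M: M0=0, M1=229/52, M2=-261/52, M3=269/52, M4=0
seg 0: a=4, c=M0/2=0, d=(M1−M0)/(6·3)=229/936, b=Δ0−h0·(2M0+M1)/6=-1519/312
seg 1: a=-4, c=M1/2=229/104, d=(M2−M1)/(6·2)=-245/312, b=Δ1−h1·(2M1+M2)/6=271/156
seg 2: a=2, c=M2/2=-261/104, d=(M3−M2)/(6·2)=265/312, b=Δ2−h2·(2M2+M3)/6=175/156
seg 3: a=1, c=M3/2=269/104, d=(M4−M3)/(6·1)=-269/312, b=Δ3−h3·(2M3+M4)/6=199/156
t_q=11/2 → seg 2, τ=1/2; S=2+175/156·τ+-261/104·τ²+265/312·τ³=1697/832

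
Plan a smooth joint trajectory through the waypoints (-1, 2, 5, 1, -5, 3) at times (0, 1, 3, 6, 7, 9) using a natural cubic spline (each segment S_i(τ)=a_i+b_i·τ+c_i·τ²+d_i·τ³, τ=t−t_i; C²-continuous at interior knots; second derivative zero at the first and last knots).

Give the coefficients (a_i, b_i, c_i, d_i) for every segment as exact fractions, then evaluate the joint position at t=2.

Δ: Δ0=3, Δ1=3/2, Δ2=-4/3, Δ3=-6, Δ4=4
row 1: diag=6, rhs=-9; c'=1/3, d'=-3/2
row 2: denom=10−2·1/3=28/3; d'=(-17−2·-3/2)/(28/3)=-3/2
row 3: denom=8−3·9/28=197/28; d'=(-28−3·-3/2)/(197/28)=-658/197
row 4: denom=6−1·28/197=1154/197; d'=(60−1·-658/197)/(1154/197)=6239/577
back: M4=6239/577
back: M3=-658/197−28/197·6239/577=-2814/577
back: M2=-3/2−9/28·-2814/577=39/577
back: M1=-3/2−1/3·39/577=-1757/1154
M: M0=0, M1=-1757/1154, M2=39/577, M3=-2814/577, M4=6239/577, M5=0
seg 0: a=-1, c=M0/2=0, d=(M1−M0)/(6·1)=-1757/6924, b=Δ0−h0·(2M0+M1)/6=22529/6924
seg 1: a=2, c=M1/2=-1757/2308, d=(M2−M1)/(6·2)=1835/13848, b=Δ1−h1·(2M1+M2)/6=8629/3462
seg 2: a=5, c=M2/2=39/1154, d=(M3−M2)/(6·3)=-317/1154, b=Δ2−h2·(2M2+M3)/6=1796/1731
seg 3: a=1, c=M3/2=-1407/577, d=(M4−M3)/(6·1)=9053/3462, b=Δ3−h3·(2M3+M4)/6=-21383/3462
seg 4: a=-5, c=M4/2=6239/1154, d=(M5−M4)/(6·2)=-6239/6924, b=Δ4−h4·(2M4+M5)/6=-5554/1731
t_q=2 → seg 1, τ=1; S=2+8629/3462·τ+-1757/2308·τ²+1835/13848·τ³=17835/4616

  seg 0: a=-1 b=22529/6924 c=0 d=-1757/6924
  seg 1: a=2 b=8629/3462 c=-1757/2308 d=1835/13848
  seg 2: a=5 b=1796/1731 c=39/1154 d=-317/1154
  seg 3: a=1 b=-21383/3462 c=-1407/577 d=9053/3462
  seg 4: a=-5 b=-5554/1731 c=6239/1154 d=-6239/6924
S(2) = 17835/4616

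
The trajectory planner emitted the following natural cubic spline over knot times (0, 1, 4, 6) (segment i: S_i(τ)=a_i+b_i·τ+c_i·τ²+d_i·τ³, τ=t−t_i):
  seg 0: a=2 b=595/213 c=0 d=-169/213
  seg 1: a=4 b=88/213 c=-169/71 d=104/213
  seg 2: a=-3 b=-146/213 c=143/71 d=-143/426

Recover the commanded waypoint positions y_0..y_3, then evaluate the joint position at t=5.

y_0=2 y_1=4 y_2=-3 y_3=1
S(5) = -285/142

y_0 = S_0(0) = a_0 = 2
y_1 = S_1(0) = a_1 = 4
y_2 = S_2(0) = a_2 = -3
y_3 = S_2(2) = 1
t_q=5 is in segment 2 (τ=1); S_2(τ)=-285/142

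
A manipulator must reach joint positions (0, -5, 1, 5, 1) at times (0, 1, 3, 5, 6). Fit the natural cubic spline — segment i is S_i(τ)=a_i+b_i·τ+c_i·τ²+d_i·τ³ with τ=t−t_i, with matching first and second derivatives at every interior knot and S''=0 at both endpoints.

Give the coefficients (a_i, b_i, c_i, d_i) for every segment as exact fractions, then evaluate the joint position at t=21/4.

  seg 0: a=0 b=-77/12 c=0 d=17/12
  seg 1: a=-5 b=-13/6 c=17/4 d=-5/6
  seg 2: a=1 b=29/6 c=-3/4 d=-1/3
  seg 3: a=5 b=-13/6 c=-11/4 d=11/12
S(21/4) = 1101/256

Δ: Δ0=-5, Δ1=3, Δ2=2, Δ3=-4
row 1: diag=6, rhs=48; c'=1/3, d'=8
row 2: denom=8−2·1/3=22/3; d'=(-6−2·8)/(22/3)=-3
row 3: denom=6−2·3/11=60/11; d'=(-36−2·-3)/(60/11)=-11/2
back: M3=-11/2
back: M2=-3−3/11·-11/2=-3/2
back: M1=8−1/3·-3/2=17/2
M: M0=0, M1=17/2, M2=-3/2, M3=-11/2, M4=0
seg 0: a=0, c=M0/2=0, d=(M1−M0)/(6·1)=17/12, b=Δ0−h0·(2M0+M1)/6=-77/12
seg 1: a=-5, c=M1/2=17/4, d=(M2−M1)/(6·2)=-5/6, b=Δ1−h1·(2M1+M2)/6=-13/6
seg 2: a=1, c=M2/2=-3/4, d=(M3−M2)/(6·2)=-1/3, b=Δ2−h2·(2M2+M3)/6=29/6
seg 3: a=5, c=M3/2=-11/4, d=(M4−M3)/(6·1)=11/12, b=Δ3−h3·(2M3+M4)/6=-13/6
t_q=21/4 → seg 3, τ=1/4; S=5+-13/6·τ+-11/4·τ²+11/12·τ³=1101/256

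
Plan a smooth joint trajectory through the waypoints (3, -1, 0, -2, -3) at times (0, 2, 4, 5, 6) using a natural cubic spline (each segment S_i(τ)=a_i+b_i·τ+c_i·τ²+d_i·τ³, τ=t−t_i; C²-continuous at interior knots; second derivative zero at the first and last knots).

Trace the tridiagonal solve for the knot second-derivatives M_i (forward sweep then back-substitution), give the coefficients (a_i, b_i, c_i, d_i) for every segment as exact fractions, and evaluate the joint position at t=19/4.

Δ: Δ0=-2, Δ1=1/2, Δ2=-2, Δ3=-1
row 1: diag=8, rhs=15; c'=1/4, d'=15/8
row 2: denom=6−2·1/4=11/2; d'=(-15−2·15/8)/(11/2)=-75/22
row 3: denom=4−1·2/11=42/11; d'=(6−1·-75/22)/(42/11)=69/28
back: M3=69/28
back: M2=-75/22−2/11·69/28=-27/7
back: M1=15/8−1/4·-27/7=159/56
M: M0=0, M1=159/56, M2=-27/7, M3=69/28, M4=0
seg 0: a=3, c=M0/2=0, d=(M1−M0)/(6·2)=53/224, b=Δ0−h0·(2M0+M1)/6=-165/56
seg 1: a=-1, c=M1/2=159/112, d=(M2−M1)/(6·2)=-125/224, b=Δ1−h1·(2M1+M2)/6=-3/28
seg 2: a=0, c=M2/2=-27/14, d=(M3−M2)/(6·1)=59/56, b=Δ2−h2·(2M2+M3)/6=-9/8
seg 3: a=-2, c=M3/2=69/56, d=(M4−M3)/(6·1)=-23/56, b=Δ3−h3·(2M3+M4)/6=-51/28
t_q=19/4 → seg 2, τ=3/4; S=0+-9/8·τ+-27/14·τ²+59/56·τ³=-5319/3584

  seg 0: a=3 b=-165/56 c=0 d=53/224
  seg 1: a=-1 b=-3/28 c=159/112 d=-125/224
  seg 2: a=0 b=-9/8 c=-27/14 d=59/56
  seg 3: a=-2 b=-51/28 c=69/56 d=-23/56
S(19/4) = -5319/3584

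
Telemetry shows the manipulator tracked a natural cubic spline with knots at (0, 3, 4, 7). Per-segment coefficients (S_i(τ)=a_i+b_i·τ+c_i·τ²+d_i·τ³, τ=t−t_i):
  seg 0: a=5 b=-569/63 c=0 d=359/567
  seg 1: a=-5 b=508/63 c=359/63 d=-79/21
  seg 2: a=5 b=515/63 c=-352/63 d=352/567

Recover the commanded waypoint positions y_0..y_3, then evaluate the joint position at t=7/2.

y_0 = S_0(0) = a_0 = 5
y_1 = S_1(0) = a_1 = -5
y_2 = S_2(0) = a_2 = 5
y_3 = S_2(3) = -4
t_q=7/2 is in segment 1 (τ=1/2); S_1(τ)=-1/72

y_0=5 y_1=-5 y_2=5 y_3=-4
S(7/2) = -1/72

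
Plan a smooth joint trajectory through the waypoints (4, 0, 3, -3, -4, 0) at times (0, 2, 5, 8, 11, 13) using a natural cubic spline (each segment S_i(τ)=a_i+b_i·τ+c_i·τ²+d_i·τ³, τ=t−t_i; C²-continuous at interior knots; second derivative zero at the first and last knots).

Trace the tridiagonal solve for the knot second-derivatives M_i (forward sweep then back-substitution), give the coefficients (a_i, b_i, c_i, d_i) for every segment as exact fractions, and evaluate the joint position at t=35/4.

Δ: Δ0=-2, Δ1=1, Δ2=-2, Δ3=-1/3, Δ4=2
row 1: diag=10, rhs=18; c'=3/10, d'=9/5
row 2: denom=12−3·3/10=111/10; d'=(-18−3·9/5)/(111/10)=-78/37
row 3: denom=12−3·10/37=414/37; d'=(10−3·-78/37)/(414/37)=302/207
row 4: denom=10−3·37/138=423/46; d'=(14−3·302/207)/(423/46)=1328/1269
back: M4=1328/1269
back: M3=302/207−37/138·1328/1269=4486/3807
back: M2=-78/37−10/37·4486/3807=-9238/3807
back: M1=9/5−3/10·-9238/3807=3208/1269
M: M0=0, M1=3208/1269, M2=-9238/3807, M3=4486/3807, M4=1328/1269, M5=0
seg 0: a=4, c=M0/2=0, d=(M1−M0)/(6·2)=802/3807, b=Δ0−h0·(2M0+M1)/6=-10822/3807
seg 1: a=0, c=M1/2=1604/1269, d=(M2−M1)/(6·3)=-9431/34263, b=Δ1−h1·(2M1+M2)/6=-1198/3807
seg 2: a=3, c=M2/2=-4619/3807, d=(M3−M2)/(6·3)=146/729, b=Δ2−h2·(2M2+M3)/6=-619/3807
seg 3: a=-3, c=M3/2=2243/3807, d=(M4−M3)/(6·3)=-251/34263, b=Δ3−h3·(2M3+M4)/6=-7747/3807
seg 4: a=-4, c=M4/2=664/1269, d=(M5−M4)/(6·2)=-332/3807, b=Δ4−h4·(2M4+M5)/6=4958/3807
t_q=35/4 → seg 3, τ=3/4; S=-3+-7747/3807·τ+2243/3807·τ²+-251/34263·τ³=-113645/27072

  seg 0: a=4 b=-10822/3807 c=0 d=802/3807
  seg 1: a=0 b=-1198/3807 c=1604/1269 d=-9431/34263
  seg 2: a=3 b=-619/3807 c=-4619/3807 d=146/729
  seg 3: a=-3 b=-7747/3807 c=2243/3807 d=-251/34263
  seg 4: a=-4 b=4958/3807 c=664/1269 d=-332/3807
S(35/4) = -113645/27072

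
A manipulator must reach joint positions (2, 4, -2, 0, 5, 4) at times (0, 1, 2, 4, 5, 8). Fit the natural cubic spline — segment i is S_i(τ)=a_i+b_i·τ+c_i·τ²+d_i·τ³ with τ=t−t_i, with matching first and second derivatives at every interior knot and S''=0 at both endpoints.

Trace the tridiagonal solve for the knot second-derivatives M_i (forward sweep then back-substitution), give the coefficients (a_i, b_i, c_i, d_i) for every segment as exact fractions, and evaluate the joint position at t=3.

Δ: Δ0=2, Δ1=-6, Δ2=1, Δ3=5, Δ4=-1/3
row 1: diag=4, rhs=-48; c'=1/4, d'=-12
row 2: denom=6−1·1/4=23/4; d'=(42−1·-12)/(23/4)=216/23
row 3: denom=6−2·8/23=122/23; d'=(24−2·216/23)/(122/23)=60/61
row 4: denom=8−1·23/122=953/122; d'=(-32−1·60/61)/(953/122)=-4024/953
back: M4=-4024/953
back: M3=60/61−23/122·-4024/953=1696/953
back: M2=216/23−8/23·1696/953=8360/953
back: M1=-12−1/4·8360/953=-13526/953
M: M0=0, M1=-13526/953, M2=8360/953, M3=1696/953, M4=-4024/953, M5=0
seg 0: a=2, c=M0/2=0, d=(M1−M0)/(6·1)=-6763/2859, b=Δ0−h0·(2M0+M1)/6=12481/2859
seg 1: a=4, c=M1/2=-6763/953, d=(M2−M1)/(6·1)=10943/2859, b=Δ1−h1·(2M1+M2)/6=-7808/2859
seg 2: a=-2, c=M2/2=4180/953, d=(M3−M2)/(6·2)=-1666/2859, b=Δ2−h2·(2M2+M3)/6=-15557/2859
seg 3: a=0, c=M3/2=848/953, d=(M4−M3)/(6·1)=-2860/2859, b=Δ3−h3·(2M3+M4)/6=14611/2859
seg 4: a=5, c=M4/2=-2012/953, d=(M5−M4)/(6·3)=2012/8577, b=Δ4−h4·(2M4+M5)/6=11119/2859
t_q=3 → seg 2, τ=1; S=-2+-15557/2859·τ+4180/953·τ²+-1666/2859·τ³=-3467/953

  seg 0: a=2 b=12481/2859 c=0 d=-6763/2859
  seg 1: a=4 b=-7808/2859 c=-6763/953 d=10943/2859
  seg 2: a=-2 b=-15557/2859 c=4180/953 d=-1666/2859
  seg 3: a=0 b=14611/2859 c=848/953 d=-2860/2859
  seg 4: a=5 b=11119/2859 c=-2012/953 d=2012/8577
S(3) = -3467/953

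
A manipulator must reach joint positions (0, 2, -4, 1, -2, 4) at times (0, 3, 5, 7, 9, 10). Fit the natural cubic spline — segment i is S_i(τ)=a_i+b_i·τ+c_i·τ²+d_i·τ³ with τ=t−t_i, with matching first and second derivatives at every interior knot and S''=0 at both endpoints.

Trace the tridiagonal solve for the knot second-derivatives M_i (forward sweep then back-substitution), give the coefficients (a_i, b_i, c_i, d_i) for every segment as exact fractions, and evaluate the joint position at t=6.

  seg 0: a=0 b=2849/1164 c=0 d=-691/3492
  seg 1: a=2 b=-1685/582 c=-691/388 d=503/582
  seg 2: a=-4 b=205/582 c=1321/388 d=-2713/2328
  seg 3: a=1 b=-4/291 c=-348/97 d=3311/2328
  seg 4: a=-2 b=1573/582 c=1919/388 d=-1919/1164
S(6) = -1093/776

Δ: Δ0=2/3, Δ1=-3, Δ2=5/2, Δ3=-3/2, Δ4=6
row 1: diag=10, rhs=-22; c'=1/5, d'=-11/5
row 2: denom=8−2·1/5=38/5; d'=(33−2·-11/5)/(38/5)=187/38
row 3: denom=8−2·5/19=142/19; d'=(-24−2·187/38)/(142/19)=-643/142
row 4: denom=6−2·19/71=388/71; d'=(45−2·-643/142)/(388/71)=1919/194
back: M4=1919/194
back: M3=-643/142−19/71·1919/194=-696/97
back: M2=187/38−5/19·-696/97=1321/194
back: M1=-11/5−1/5·1321/194=-691/194
M: M0=0, M1=-691/194, M2=1321/194, M3=-696/97, M4=1919/194, M5=0
seg 0: a=0, c=M0/2=0, d=(M1−M0)/(6·3)=-691/3492, b=Δ0−h0·(2M0+M1)/6=2849/1164
seg 1: a=2, c=M1/2=-691/388, d=(M2−M1)/(6·2)=503/582, b=Δ1−h1·(2M1+M2)/6=-1685/582
seg 2: a=-4, c=M2/2=1321/388, d=(M3−M2)/(6·2)=-2713/2328, b=Δ2−h2·(2M2+M3)/6=205/582
seg 3: a=1, c=M3/2=-348/97, d=(M4−M3)/(6·2)=3311/2328, b=Δ3−h3·(2M3+M4)/6=-4/291
seg 4: a=-2, c=M4/2=1919/388, d=(M5−M4)/(6·1)=-1919/1164, b=Δ4−h4·(2M4+M5)/6=1573/582
t_q=6 → seg 2, τ=1; S=-4+205/582·τ+1321/388·τ²+-2713/2328·τ³=-1093/776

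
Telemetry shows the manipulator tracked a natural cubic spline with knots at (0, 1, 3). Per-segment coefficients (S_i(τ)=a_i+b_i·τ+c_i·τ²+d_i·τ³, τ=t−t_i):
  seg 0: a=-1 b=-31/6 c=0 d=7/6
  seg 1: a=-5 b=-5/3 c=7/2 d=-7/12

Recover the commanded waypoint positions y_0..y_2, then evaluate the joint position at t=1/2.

y_0=-1 y_1=-5 y_2=1
S(1/2) = -55/16

y_0 = S_0(0) = a_0 = -1
y_1 = S_1(0) = a_1 = -5
y_2 = S_1(2) = 1
t_q=1/2 is in segment 0 (τ=1/2); S_0(τ)=-55/16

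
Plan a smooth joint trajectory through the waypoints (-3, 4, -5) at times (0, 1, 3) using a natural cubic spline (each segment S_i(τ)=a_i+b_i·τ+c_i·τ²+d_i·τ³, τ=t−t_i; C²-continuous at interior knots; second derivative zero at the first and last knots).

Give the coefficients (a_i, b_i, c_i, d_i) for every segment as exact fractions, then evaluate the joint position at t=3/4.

  seg 0: a=-3 b=107/12 c=0 d=-23/12
  seg 1: a=4 b=19/6 c=-23/4 d=23/24
S(3/4) = 737/256

Δ: Δ0=7, Δ1=-9/2
row 1: diag=6, rhs=-69; c'=1/3, d'=-23/2
back: M1=-23/2
M: M0=0, M1=-23/2, M2=0
seg 0: a=-3, c=M0/2=0, d=(M1−M0)/(6·1)=-23/12, b=Δ0−h0·(2M0+M1)/6=107/12
seg 1: a=4, c=M1/2=-23/4, d=(M2−M1)/(6·2)=23/24, b=Δ1−h1·(2M1+M2)/6=19/6
t_q=3/4 → seg 0, τ=3/4; S=-3+107/12·τ+0·τ²+-23/12·τ³=737/256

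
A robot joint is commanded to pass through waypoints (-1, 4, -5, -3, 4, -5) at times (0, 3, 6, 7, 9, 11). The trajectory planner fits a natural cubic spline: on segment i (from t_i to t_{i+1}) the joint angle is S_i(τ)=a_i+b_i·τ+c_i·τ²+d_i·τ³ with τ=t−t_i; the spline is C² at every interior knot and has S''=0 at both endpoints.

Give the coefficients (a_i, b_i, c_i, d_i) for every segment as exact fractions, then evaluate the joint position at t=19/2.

  seg 0: a=-1 b=3191/933 c=0 d=-1636/8397
  seg 1: a=4 b=-1717/933 c=-1636/933 d=3826/8397
  seg 2: a=-5 b=-55/933 c=730/311 d=-269/933
  seg 3: a=-3 b=3518/933 c=461/311 d=-6037/7464
  seg 4: a=4 b=-11/1866 c=-4193/1244 d=4193/7464
S(19/2) = 64183/19904

Δ: Δ0=5/3, Δ1=-3, Δ2=2, Δ3=7/2, Δ4=-9/2
row 1: diag=12, rhs=-28; c'=1/4, d'=-7/3
row 2: denom=8−3·1/4=29/4; d'=(30−3·-7/3)/(29/4)=148/29
row 3: denom=6−1·4/29=170/29; d'=(9−1·148/29)/(170/29)=113/170
row 4: denom=8−2·29/85=622/85; d'=(-48−2·113/170)/(622/85)=-4193/622
back: M4=-4193/622
back: M3=113/170−29/85·-4193/622=922/311
back: M2=148/29−4/29·922/311=1460/311
back: M1=-7/3−1/4·1460/311=-3272/933
M: M0=0, M1=-3272/933, M2=1460/311, M3=922/311, M4=-4193/622, M5=0
seg 0: a=-1, c=M0/2=0, d=(M1−M0)/(6·3)=-1636/8397, b=Δ0−h0·(2M0+M1)/6=3191/933
seg 1: a=4, c=M1/2=-1636/933, d=(M2−M1)/(6·3)=3826/8397, b=Δ1−h1·(2M1+M2)/6=-1717/933
seg 2: a=-5, c=M2/2=730/311, d=(M3−M2)/(6·1)=-269/933, b=Δ2−h2·(2M2+M3)/6=-55/933
seg 3: a=-3, c=M3/2=461/311, d=(M4−M3)/(6·2)=-6037/7464, b=Δ3−h3·(2M3+M4)/6=3518/933
seg 4: a=4, c=M4/2=-4193/1244, d=(M5−M4)/(6·2)=4193/7464, b=Δ4−h4·(2M4+M5)/6=-11/1866
t_q=19/2 → seg 4, τ=1/2; S=4+-11/1866·τ+-4193/1244·τ²+4193/7464·τ³=64183/19904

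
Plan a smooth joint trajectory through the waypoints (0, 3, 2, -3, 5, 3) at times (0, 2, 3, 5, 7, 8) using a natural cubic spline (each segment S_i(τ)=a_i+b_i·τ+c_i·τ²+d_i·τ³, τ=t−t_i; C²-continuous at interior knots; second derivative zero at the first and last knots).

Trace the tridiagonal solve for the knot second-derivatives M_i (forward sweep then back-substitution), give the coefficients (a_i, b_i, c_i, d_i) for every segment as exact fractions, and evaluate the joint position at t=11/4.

Δ: Δ0=3/2, Δ1=-1, Δ2=-5/2, Δ3=4, Δ4=-2
row 1: diag=6, rhs=-15; c'=1/6, d'=-5/2
row 2: denom=6−1·1/6=35/6; d'=(-9−1·-5/2)/(35/6)=-39/35
row 3: denom=8−2·12/35=256/35; d'=(39−2·-39/35)/(256/35)=1443/256
row 4: denom=6−2·35/128=349/64; d'=(-36−2·1443/256)/(349/64)=-6051/698
back: M4=-6051/698
back: M3=1443/256−35/128·-6051/698=5589/698
back: M2=-39/35−12/35·5589/698=-1347/349
back: M1=-5/2−1/6·-1347/349=-648/349
M: M0=0, M1=-648/349, M2=-1347/349, M3=5589/698, M4=-6051/698, M5=0
seg 0: a=0, c=M0/2=0, d=(M1−M0)/(6·2)=-54/349, b=Δ0−h0·(2M0+M1)/6=1479/698
seg 1: a=3, c=M1/2=-324/349, d=(M2−M1)/(6·1)=-233/698, b=Δ1−h1·(2M1+M2)/6=183/698
seg 2: a=2, c=M2/2=-1347/698, d=(M3−M2)/(6·2)=2761/2792, b=Δ2−h2·(2M2+M3)/6=-906/349
seg 3: a=-3, c=M3/2=5589/1396, d=(M4−M3)/(6·2)=-485/349, b=Δ3−h3·(2M3+M4)/6=1083/698
seg 4: a=5, c=M4/2=-6051/1396, d=(M5−M4)/(6·1)=2017/1396, b=Δ4−h4·(2M4+M5)/6=621/698
t_q=11/4 → seg 1, τ=3/4; S=3+183/698·τ+-324/349·τ²+-233/698·τ³=113181/44672

  seg 0: a=0 b=1479/698 c=0 d=-54/349
  seg 1: a=3 b=183/698 c=-324/349 d=-233/698
  seg 2: a=2 b=-906/349 c=-1347/698 d=2761/2792
  seg 3: a=-3 b=1083/698 c=5589/1396 d=-485/349
  seg 4: a=5 b=621/698 c=-6051/1396 d=2017/1396
S(11/4) = 113181/44672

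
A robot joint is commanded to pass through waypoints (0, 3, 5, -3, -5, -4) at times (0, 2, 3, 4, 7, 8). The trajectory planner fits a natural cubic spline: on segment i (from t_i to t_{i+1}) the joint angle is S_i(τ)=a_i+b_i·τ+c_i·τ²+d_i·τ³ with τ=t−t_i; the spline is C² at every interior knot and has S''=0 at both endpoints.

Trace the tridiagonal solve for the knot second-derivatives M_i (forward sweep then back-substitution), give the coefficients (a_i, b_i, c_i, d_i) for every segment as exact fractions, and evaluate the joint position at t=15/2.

  seg 0: a=0 b=2437/7302 c=0 d=2129/7302
  seg 1: a=3 b=27985/7302 c=2129/1217 d=-26155/7302
  seg 2: a=5 b=-12466/3651 c=-21897/2434 d=32207/7302
  seg 3: a=-3 b=-59693/7302 c=5155/1217 d=-12655/21906
  seg 4: a=-5 b=5996/3651 c=-2345/2434 d=2345/7302
S(15/2) = -85279/19472

Δ: Δ0=3/2, Δ1=2, Δ2=-8, Δ3=-2/3, Δ4=1
row 1: diag=6, rhs=3; c'=1/6, d'=1/2
row 2: denom=4−1·1/6=23/6; d'=(-60−1·1/2)/(23/6)=-363/23
row 3: denom=8−1·6/23=178/23; d'=(44−1·-363/23)/(178/23)=1375/178
row 4: denom=8−3·69/178=1217/178; d'=(10−3·1375/178)/(1217/178)=-2345/1217
back: M4=-2345/1217
back: M3=1375/178−69/178·-2345/1217=10310/1217
back: M2=-363/23−6/23·10310/1217=-21897/1217
back: M1=1/2−1/6·-21897/1217=4258/1217
M: M0=0, M1=4258/1217, M2=-21897/1217, M3=10310/1217, M4=-2345/1217, M5=0
seg 0: a=0, c=M0/2=0, d=(M1−M0)/(6·2)=2129/7302, b=Δ0−h0·(2M0+M1)/6=2437/7302
seg 1: a=3, c=M1/2=2129/1217, d=(M2−M1)/(6·1)=-26155/7302, b=Δ1−h1·(2M1+M2)/6=27985/7302
seg 2: a=5, c=M2/2=-21897/2434, d=(M3−M2)/(6·1)=32207/7302, b=Δ2−h2·(2M2+M3)/6=-12466/3651
seg 3: a=-3, c=M3/2=5155/1217, d=(M4−M3)/(6·3)=-12655/21906, b=Δ3−h3·(2M3+M4)/6=-59693/7302
seg 4: a=-5, c=M4/2=-2345/2434, d=(M5−M4)/(6·1)=2345/7302, b=Δ4−h4·(2M4+M5)/6=5996/3651
t_q=15/2 → seg 4, τ=1/2; S=-5+5996/3651·τ+-2345/2434·τ²+2345/7302·τ³=-85279/19472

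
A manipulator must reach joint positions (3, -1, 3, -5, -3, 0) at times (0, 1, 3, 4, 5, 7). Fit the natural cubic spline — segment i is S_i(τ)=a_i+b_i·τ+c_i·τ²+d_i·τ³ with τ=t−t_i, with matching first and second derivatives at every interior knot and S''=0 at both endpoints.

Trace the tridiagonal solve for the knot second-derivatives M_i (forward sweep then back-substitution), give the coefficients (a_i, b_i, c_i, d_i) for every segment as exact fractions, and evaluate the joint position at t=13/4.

Δ: Δ0=-4, Δ1=2, Δ2=-8, Δ3=2, Δ4=3/2
row 1: diag=6, rhs=36; c'=1/3, d'=6
row 2: denom=6−2·1/3=16/3; d'=(-60−2·6)/(16/3)=-27/2
row 3: denom=4−1·3/16=61/16; d'=(60−1·-27/2)/(61/16)=1176/61
row 4: denom=6−1·16/61=350/61; d'=(-3−1·1176/61)/(350/61)=-1359/350
back: M4=-1359/350
back: M3=1176/61−16/61·-1359/350=3552/175
back: M2=-27/2−3/16·3552/175=-6057/350
back: M1=6−1/3·-6057/350=4119/350
M: M0=0, M1=4119/350, M2=-6057/350, M3=3552/175, M4=-1359/350, M5=0
seg 0: a=3, c=M0/2=0, d=(M1−M0)/(6·1)=1373/700, b=Δ0−h0·(2M0+M1)/6=-4173/700
seg 1: a=-1, c=M1/2=4119/700, d=(M2−M1)/(6·2)=-424/175, b=Δ1−h1·(2M1+M2)/6=-27/350
seg 2: a=3, c=M2/2=-6057/700, d=(M3−M2)/(6·1)=4387/700, b=Δ2−h2·(2M2+M3)/6=-393/70
seg 3: a=-5, c=M3/2=1776/175, d=(M4−M3)/(6·1)=-403/100, b=Δ3−h3·(2M3+M4)/6=-2883/700
seg 4: a=-3, c=M4/2=-1359/700, d=(M5−M4)/(6·2)=453/1400, b=Δ4−h4·(2M4+M5)/6=1431/350
t_q=13/4 → seg 2, τ=1/4; S=3+-393/70·τ+-6057/700·τ²+4387/700·τ³=51679/44800

  seg 0: a=3 b=-4173/700 c=0 d=1373/700
  seg 1: a=-1 b=-27/350 c=4119/700 d=-424/175
  seg 2: a=3 b=-393/70 c=-6057/700 d=4387/700
  seg 3: a=-5 b=-2883/700 c=1776/175 d=-403/100
  seg 4: a=-3 b=1431/350 c=-1359/700 d=453/1400
S(13/4) = 51679/44800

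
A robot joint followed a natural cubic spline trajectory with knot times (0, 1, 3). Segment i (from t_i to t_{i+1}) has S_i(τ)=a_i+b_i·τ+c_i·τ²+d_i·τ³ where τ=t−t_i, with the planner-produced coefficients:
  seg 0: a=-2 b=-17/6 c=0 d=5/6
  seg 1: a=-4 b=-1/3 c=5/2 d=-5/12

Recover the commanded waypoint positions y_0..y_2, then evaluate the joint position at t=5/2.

y_0=-2 y_1=-4 y_2=2
S(5/2) = -9/32

y_0 = S_0(0) = a_0 = -2
y_1 = S_1(0) = a_1 = -4
y_2 = S_1(2) = 2
t_q=5/2 is in segment 1 (τ=3/2); S_1(τ)=-9/32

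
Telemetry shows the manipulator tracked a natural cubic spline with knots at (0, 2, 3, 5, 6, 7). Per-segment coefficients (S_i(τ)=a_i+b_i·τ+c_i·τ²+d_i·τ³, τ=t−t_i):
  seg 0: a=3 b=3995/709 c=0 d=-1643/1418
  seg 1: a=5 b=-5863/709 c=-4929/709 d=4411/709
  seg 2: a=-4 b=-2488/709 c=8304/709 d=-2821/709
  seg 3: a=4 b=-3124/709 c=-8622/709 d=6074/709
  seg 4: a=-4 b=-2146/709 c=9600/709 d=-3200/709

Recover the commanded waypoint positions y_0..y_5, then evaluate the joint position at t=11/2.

y_0 = S_0(0) = a_0 = 3
y_1 = S_1(0) = a_1 = 5
y_2 = S_2(0) = a_2 = -4
y_3 = S_3(0) = a_3 = 4
y_4 = S_4(0) = a_4 = -4
y_5 = S_4(1) = 2
t_q=11/2 is in segment 3 (τ=1/2); S_3(τ)=-489/2836

y_0=3 y_1=5 y_2=-4 y_3=4 y_4=-4 y_5=2
S(11/2) = -489/2836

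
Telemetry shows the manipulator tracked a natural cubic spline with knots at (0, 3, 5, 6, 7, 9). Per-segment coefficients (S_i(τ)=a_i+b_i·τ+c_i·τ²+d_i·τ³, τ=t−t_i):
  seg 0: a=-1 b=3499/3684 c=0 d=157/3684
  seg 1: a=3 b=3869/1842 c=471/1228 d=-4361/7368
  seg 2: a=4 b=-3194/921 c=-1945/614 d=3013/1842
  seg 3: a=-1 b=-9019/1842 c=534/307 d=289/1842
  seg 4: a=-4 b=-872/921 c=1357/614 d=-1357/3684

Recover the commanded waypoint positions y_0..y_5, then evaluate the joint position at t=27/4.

y_0 = S_0(0) = a_0 = -1
y_1 = S_1(0) = a_1 = 3
y_2 = S_2(0) = a_2 = 4
y_3 = S_3(0) = a_3 = -1
y_4 = S_4(0) = a_4 = -4
y_5 = S_4(2) = 0
t_q=27/4 is in segment 3 (τ=3/4); S_3(τ)=-142551/39296

y_0=-1 y_1=3 y_2=4 y_3=-1 y_4=-4 y_5=0
S(27/4) = -142551/39296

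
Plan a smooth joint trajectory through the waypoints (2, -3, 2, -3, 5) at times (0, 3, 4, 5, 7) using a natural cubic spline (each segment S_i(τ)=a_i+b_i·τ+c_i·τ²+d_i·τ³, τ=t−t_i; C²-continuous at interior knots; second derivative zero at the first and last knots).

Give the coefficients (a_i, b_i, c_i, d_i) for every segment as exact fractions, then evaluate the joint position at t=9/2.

  seg 0: a=2 b=-2891/534 c=0 d=667/1602
  seg 1: a=-3 b=1556/267 c=667/178 d=-2443/534
  seg 2: a=2 b=-215/534 c=-888/89 d=2873/534
  seg 3: a=-3 b=-1126/267 c=1097/178 d=-1097/1068
S(9/2) = -33/1424

Δ: Δ0=-5/3, Δ1=5, Δ2=-5, Δ3=4
row 1: diag=8, rhs=40; c'=1/8, d'=5
row 2: denom=4−1·1/8=31/8; d'=(-60−1·5)/(31/8)=-520/31
row 3: denom=6−1·8/31=178/31; d'=(54−1·-520/31)/(178/31)=1097/89
back: M3=1097/89
back: M2=-520/31−8/31·1097/89=-1776/89
back: M1=5−1/8·-1776/89=667/89
M: M0=0, M1=667/89, M2=-1776/89, M3=1097/89, M4=0
seg 0: a=2, c=M0/2=0, d=(M1−M0)/(6·3)=667/1602, b=Δ0−h0·(2M0+M1)/6=-2891/534
seg 1: a=-3, c=M1/2=667/178, d=(M2−M1)/(6·1)=-2443/534, b=Δ1−h1·(2M1+M2)/6=1556/267
seg 2: a=2, c=M2/2=-888/89, d=(M3−M2)/(6·1)=2873/534, b=Δ2−h2·(2M2+M3)/6=-215/534
seg 3: a=-3, c=M3/2=1097/178, d=(M4−M3)/(6·2)=-1097/1068, b=Δ3−h3·(2M3+M4)/6=-1126/267
t_q=9/2 → seg 2, τ=1/2; S=2+-215/534·τ+-888/89·τ²+2873/534·τ³=-33/1424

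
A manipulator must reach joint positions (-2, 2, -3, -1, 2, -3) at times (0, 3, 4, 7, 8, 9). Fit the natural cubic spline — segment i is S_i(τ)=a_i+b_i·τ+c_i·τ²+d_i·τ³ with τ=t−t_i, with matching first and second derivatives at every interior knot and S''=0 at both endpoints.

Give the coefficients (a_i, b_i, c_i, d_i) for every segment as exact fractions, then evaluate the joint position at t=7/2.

  seg 0: a=-2 b=6619/1665 c=0 d=-4399/14985
  seg 1: a=2 b=-6578/1665 c=-4399/1665 d=884/555
  seg 2: a=-3 b=-1484/333 c=3557/1665 d=-2141/14985
  seg 3: a=-1 b=7499/1665 c=472/555 d=-784/333
  seg 4: a=2 b=-1429/1665 c=-3448/555 d=3448/1665
S(7/2) = -2909/6660

Δ: Δ0=4/3, Δ1=-5, Δ2=2/3, Δ3=3, Δ4=-5
row 1: diag=8, rhs=-38; c'=1/8, d'=-19/4
row 2: denom=8−1·1/8=63/8; d'=(34−1·-19/4)/(63/8)=310/63
row 3: denom=8−3·8/21=48/7; d'=(14−3·310/63)/(48/7)=-1/9
row 4: denom=4−1·7/48=185/48; d'=(-48−1·-1/9)/(185/48)=-6896/555
back: M4=-6896/555
back: M3=-1/9−7/48·-6896/555=944/555
back: M2=310/63−8/21·944/555=7114/1665
back: M1=-19/4−1/8·7114/1665=-8798/1665
M: M0=0, M1=-8798/1665, M2=7114/1665, M3=944/555, M4=-6896/555, M5=0
seg 0: a=-2, c=M0/2=0, d=(M1−M0)/(6·3)=-4399/14985, b=Δ0−h0·(2M0+M1)/6=6619/1665
seg 1: a=2, c=M1/2=-4399/1665, d=(M2−M1)/(6·1)=884/555, b=Δ1−h1·(2M1+M2)/6=-6578/1665
seg 2: a=-3, c=M2/2=3557/1665, d=(M3−M2)/(6·3)=-2141/14985, b=Δ2−h2·(2M2+M3)/6=-1484/333
seg 3: a=-1, c=M3/2=472/555, d=(M4−M3)/(6·1)=-784/333, b=Δ3−h3·(2M3+M4)/6=7499/1665
seg 4: a=2, c=M4/2=-3448/555, d=(M5−M4)/(6·1)=3448/1665, b=Δ4−h4·(2M4+M5)/6=-1429/1665
t_q=7/2 → seg 1, τ=1/2; S=2+-6578/1665·τ+-4399/1665·τ²+884/555·τ³=-2909/6660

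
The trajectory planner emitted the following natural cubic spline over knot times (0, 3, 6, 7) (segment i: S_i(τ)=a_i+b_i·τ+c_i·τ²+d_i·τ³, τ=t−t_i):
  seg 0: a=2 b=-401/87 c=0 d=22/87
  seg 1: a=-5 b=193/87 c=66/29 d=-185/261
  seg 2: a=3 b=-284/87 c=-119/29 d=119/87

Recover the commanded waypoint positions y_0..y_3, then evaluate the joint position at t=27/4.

y_0=2 y_1=-5 y_2=3 y_3=-3
S(27/4) = -2189/1856

y_0 = S_0(0) = a_0 = 2
y_1 = S_1(0) = a_1 = -5
y_2 = S_2(0) = a_2 = 3
y_3 = S_2(1) = -3
t_q=27/4 is in segment 2 (τ=3/4); S_2(τ)=-2189/1856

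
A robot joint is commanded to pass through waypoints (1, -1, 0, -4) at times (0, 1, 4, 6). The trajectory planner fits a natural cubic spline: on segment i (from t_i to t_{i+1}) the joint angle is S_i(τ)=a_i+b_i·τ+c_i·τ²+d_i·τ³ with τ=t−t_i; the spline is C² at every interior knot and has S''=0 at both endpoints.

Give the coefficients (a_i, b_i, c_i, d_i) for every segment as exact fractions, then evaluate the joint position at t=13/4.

Δ: Δ0=-2, Δ1=1/3, Δ2=-2
row 1: diag=8, rhs=14; c'=3/8, d'=7/4
row 2: denom=10−3·3/8=71/8; d'=(-14−3·7/4)/(71/8)=-154/71
back: M2=-154/71
back: M1=7/4−3/8·-154/71=182/71
M: M0=0, M1=182/71, M2=-154/71, M3=0
seg 0: a=1, c=M0/2=0, d=(M1−M0)/(6·1)=91/213, b=Δ0−h0·(2M0+M1)/6=-517/213
seg 1: a=-1, c=M1/2=91/71, d=(M2−M1)/(6·3)=-56/213, b=Δ1−h1·(2M1+M2)/6=-244/213
seg 2: a=0, c=M2/2=-77/71, d=(M3−M2)/(6·2)=77/426, b=Δ2−h2·(2M2+M3)/6=-118/213
t_q=13/4 → seg 1, τ=9/4; S=-1+-244/213·τ+91/71·τ²+-56/213·τ³=-95/1136

  seg 0: a=1 b=-517/213 c=0 d=91/213
  seg 1: a=-1 b=-244/213 c=91/71 d=-56/213
  seg 2: a=0 b=-118/213 c=-77/71 d=77/426
S(13/4) = -95/1136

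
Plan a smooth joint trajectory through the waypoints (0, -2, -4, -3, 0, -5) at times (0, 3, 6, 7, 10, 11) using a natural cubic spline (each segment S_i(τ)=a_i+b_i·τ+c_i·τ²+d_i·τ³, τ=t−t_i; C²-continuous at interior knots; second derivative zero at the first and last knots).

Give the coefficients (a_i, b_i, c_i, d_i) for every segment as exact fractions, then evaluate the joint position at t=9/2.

  seg 0: a=0 b=-821/1563 c=0 d=-221/14067
  seg 1: a=-2 b=-1484/1563 c=-221/1563 d=1105/14067
  seg 2: a=-4 b=505/1563 c=884/1563 d=58/521
  seg 3: a=-3 b=2795/1563 c=1406/1563 d=-5450/14067
  seg 4: a=0 b=-5119/1563 c=-1348/521 d=1348/1563
S(9/2) = -14493/4168

Δ: Δ0=-2/3, Δ1=-2/3, Δ2=1, Δ3=1, Δ4=-5
row 1: diag=12, rhs=0; c'=1/4, d'=0
row 2: denom=8−3·1/4=29/4; d'=(10−3·0)/(29/4)=40/29
row 3: denom=8−1·4/29=228/29; d'=(0−1·40/29)/(228/29)=-10/57
row 4: denom=8−3·29/76=521/76; d'=(-36−3·-10/57)/(521/76)=-2696/521
back: M4=-2696/521
back: M3=-10/57−29/76·-2696/521=2812/1563
back: M2=40/29−4/29·2812/1563=1768/1563
back: M1=0−1/4·1768/1563=-442/1563
M: M0=0, M1=-442/1563, M2=1768/1563, M3=2812/1563, M4=-2696/521, M5=0
seg 0: a=0, c=M0/2=0, d=(M1−M0)/(6·3)=-221/14067, b=Δ0−h0·(2M0+M1)/6=-821/1563
seg 1: a=-2, c=M1/2=-221/1563, d=(M2−M1)/(6·3)=1105/14067, b=Δ1−h1·(2M1+M2)/6=-1484/1563
seg 2: a=-4, c=M2/2=884/1563, d=(M3−M2)/(6·1)=58/521, b=Δ2−h2·(2M2+M3)/6=505/1563
seg 3: a=-3, c=M3/2=1406/1563, d=(M4−M3)/(6·3)=-5450/14067, b=Δ3−h3·(2M3+M4)/6=2795/1563
seg 4: a=0, c=M4/2=-1348/521, d=(M5−M4)/(6·1)=1348/1563, b=Δ4−h4·(2M4+M5)/6=-5119/1563
t_q=9/2 → seg 1, τ=3/2; S=-2+-1484/1563·τ+-221/1563·τ²+1105/14067·τ³=-14493/4168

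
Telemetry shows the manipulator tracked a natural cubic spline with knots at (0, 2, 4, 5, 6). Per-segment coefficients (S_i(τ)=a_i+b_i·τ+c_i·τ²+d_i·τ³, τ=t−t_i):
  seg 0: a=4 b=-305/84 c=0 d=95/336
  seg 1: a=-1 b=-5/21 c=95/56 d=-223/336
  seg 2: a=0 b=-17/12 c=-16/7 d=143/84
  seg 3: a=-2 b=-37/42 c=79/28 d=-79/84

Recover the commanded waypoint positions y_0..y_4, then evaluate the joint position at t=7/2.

y_0 = S_0(0) = a_0 = 4
y_1 = S_1(0) = a_1 = -1
y_2 = S_2(0) = a_2 = 0
y_3 = S_3(0) = a_3 = -2
y_4 = S_3(1) = -1
t_q=7/2 is in segment 1 (τ=3/2); S_1(τ)=197/896

y_0=4 y_1=-1 y_2=0 y_3=-2 y_4=-1
S(7/2) = 197/896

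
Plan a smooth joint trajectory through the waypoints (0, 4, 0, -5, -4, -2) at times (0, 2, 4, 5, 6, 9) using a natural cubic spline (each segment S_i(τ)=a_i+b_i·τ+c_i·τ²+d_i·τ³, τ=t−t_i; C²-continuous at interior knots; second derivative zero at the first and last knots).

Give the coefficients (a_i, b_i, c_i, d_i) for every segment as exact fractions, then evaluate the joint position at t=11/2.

  seg 0: a=0 b=2594/975 c=0 d=-161/975
  seg 1: a=4 b=662/975 c=-322/325 d=-34/195
  seg 2: a=0 b=-5242/975 c=-662/325 d=181/75
  seg 3: a=-5 b=-431/195 c=1691/325 d=-1943/975
  seg 4: a=-4 b=2162/975 c=-252/325 d=28/325
S(11/2) = -13139/2600

Δ: Δ0=2, Δ1=-2, Δ2=-5, Δ3=1, Δ4=2/3
row 1: diag=8, rhs=-24; c'=1/4, d'=-3
row 2: denom=6−2·1/4=11/2; d'=(-18−2·-3)/(11/2)=-24/11
row 3: denom=4−1·2/11=42/11; d'=(36−1·-24/11)/(42/11)=10
row 4: denom=8−1·11/42=325/42; d'=(-2−1·10)/(325/42)=-504/325
back: M4=-504/325
back: M3=10−11/42·-504/325=3382/325
back: M2=-24/11−2/11·3382/325=-1324/325
back: M1=-3−1/4·-1324/325=-644/325
M: M0=0, M1=-644/325, M2=-1324/325, M3=3382/325, M4=-504/325, M5=0
seg 0: a=0, c=M0/2=0, d=(M1−M0)/(6·2)=-161/975, b=Δ0−h0·(2M0+M1)/6=2594/975
seg 1: a=4, c=M1/2=-322/325, d=(M2−M1)/(6·2)=-34/195, b=Δ1−h1·(2M1+M2)/6=662/975
seg 2: a=0, c=M2/2=-662/325, d=(M3−M2)/(6·1)=181/75, b=Δ2−h2·(2M2+M3)/6=-5242/975
seg 3: a=-5, c=M3/2=1691/325, d=(M4−M3)/(6·1)=-1943/975, b=Δ3−h3·(2M3+M4)/6=-431/195
seg 4: a=-4, c=M4/2=-252/325, d=(M5−M4)/(6·3)=28/325, b=Δ4−h4·(2M4+M5)/6=2162/975
t_q=11/2 → seg 3, τ=1/2; S=-5+-431/195·τ+1691/325·τ²+-1943/975·τ³=-13139/2600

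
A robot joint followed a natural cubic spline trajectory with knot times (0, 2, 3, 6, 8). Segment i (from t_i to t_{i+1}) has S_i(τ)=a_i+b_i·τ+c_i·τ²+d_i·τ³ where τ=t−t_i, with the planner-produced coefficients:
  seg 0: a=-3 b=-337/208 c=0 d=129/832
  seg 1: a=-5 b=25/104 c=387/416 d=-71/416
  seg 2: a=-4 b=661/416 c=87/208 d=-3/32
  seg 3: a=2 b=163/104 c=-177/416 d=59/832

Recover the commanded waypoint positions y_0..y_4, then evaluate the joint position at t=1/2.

y_0 = S_0(0) = a_0 = -3
y_1 = S_1(0) = a_1 = -5
y_2 = S_2(0) = a_2 = -4
y_3 = S_3(0) = a_3 = 2
y_4 = S_3(2) = 4
t_q=1/2 is in segment 0 (τ=1/2); S_0(τ)=-25231/6656

y_0=-3 y_1=-5 y_2=-4 y_3=2 y_4=4
S(1/2) = -25231/6656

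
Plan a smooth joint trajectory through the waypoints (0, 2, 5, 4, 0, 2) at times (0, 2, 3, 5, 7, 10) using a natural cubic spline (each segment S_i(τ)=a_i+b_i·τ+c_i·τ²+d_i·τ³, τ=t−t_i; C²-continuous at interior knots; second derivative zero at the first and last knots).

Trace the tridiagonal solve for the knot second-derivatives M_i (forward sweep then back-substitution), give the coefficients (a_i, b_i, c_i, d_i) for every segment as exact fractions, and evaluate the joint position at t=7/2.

  seg 0: a=0 b=229/1815 c=0 d=793/3630
  seg 1: a=2 b=4987/1815 c=793/605 d=-1921/1815
  seg 2: a=5 b=362/165 c=-1128/605 d=3757/14520
  seg 3: a=4 b=-7837/3630 c=-151/484 d=1421/7260
  seg 4: a=0 b=-3841/3630 c=2087/2420 d=-2087/21780
S(7/2) = 219279/38720

Δ: Δ0=1, Δ1=3, Δ2=-1/2, Δ3=-2, Δ4=2/3
row 1: diag=6, rhs=12; c'=1/6, d'=2
row 2: denom=6−1·1/6=35/6; d'=(-21−1·2)/(35/6)=-138/35
row 3: denom=8−2·12/35=256/35; d'=(-9−2·-138/35)/(256/35)=-39/256
row 4: denom=10−2·35/128=605/64; d'=(16−2·-39/256)/(605/64)=2087/1210
back: M4=2087/1210
back: M3=-39/256−35/128·2087/1210=-151/242
back: M2=-138/35−12/35·-151/242=-2256/605
back: M1=2−1/6·-2256/605=1586/605
M: M0=0, M1=1586/605, M2=-2256/605, M3=-151/242, M4=2087/1210, M5=0
seg 0: a=0, c=M0/2=0, d=(M1−M0)/(6·2)=793/3630, b=Δ0−h0·(2M0+M1)/6=229/1815
seg 1: a=2, c=M1/2=793/605, d=(M2−M1)/(6·1)=-1921/1815, b=Δ1−h1·(2M1+M2)/6=4987/1815
seg 2: a=5, c=M2/2=-1128/605, d=(M3−M2)/(6·2)=3757/14520, b=Δ2−h2·(2M2+M3)/6=362/165
seg 3: a=4, c=M3/2=-151/484, d=(M4−M3)/(6·2)=1421/7260, b=Δ3−h3·(2M3+M4)/6=-7837/3630
seg 4: a=0, c=M4/2=2087/2420, d=(M5−M4)/(6·3)=-2087/21780, b=Δ4−h4·(2M4+M5)/6=-3841/3630
t_q=7/2 → seg 2, τ=1/2; S=5+362/165·τ+-1128/605·τ²+3757/14520·τ³=219279/38720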